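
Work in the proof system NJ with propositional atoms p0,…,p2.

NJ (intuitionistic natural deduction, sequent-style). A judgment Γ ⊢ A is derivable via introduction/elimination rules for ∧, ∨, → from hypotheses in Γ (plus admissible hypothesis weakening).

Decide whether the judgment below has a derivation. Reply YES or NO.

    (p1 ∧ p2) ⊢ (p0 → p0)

Proof tree:
[Wk] (p1 ∧ p2) ⊢ (p0 → p0)
  [→I]  ⊢ (p0 → p0)
    [Ax] p0 ⊢ p0

Result: YES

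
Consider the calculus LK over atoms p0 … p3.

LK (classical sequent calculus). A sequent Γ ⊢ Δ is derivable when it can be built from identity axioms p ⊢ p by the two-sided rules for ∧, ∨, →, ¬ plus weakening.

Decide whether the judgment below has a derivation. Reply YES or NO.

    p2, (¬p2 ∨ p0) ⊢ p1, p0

Derivation trace:
[∨L] p2, (¬p2 ∨ p0) ⊢ p1, p0
  [¬L] p2, ¬p2 ⊢ p1
    [WR] p2 ⊢ p2, p1
      [Ax] p2 ⊢ p2
  [Ax] p0 ⊢ p0

Result: YES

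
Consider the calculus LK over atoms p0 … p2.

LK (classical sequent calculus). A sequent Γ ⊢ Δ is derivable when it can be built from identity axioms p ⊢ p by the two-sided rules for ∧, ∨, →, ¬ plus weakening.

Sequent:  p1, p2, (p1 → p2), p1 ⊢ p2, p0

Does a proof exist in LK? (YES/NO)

Derivation trace:
[WL] p1, p2, (p1 → p2), p1 ⊢ p2, p0
  [→L] p1, p2, (p1 → p2) ⊢ p2, p0
    [Ax] p1 ⊢ p1
    [WR] p2, p2 ⊢ p2, p0
      [WL] p2, p2 ⊢ p2
        [Ax] p2 ⊢ p2

Result: YES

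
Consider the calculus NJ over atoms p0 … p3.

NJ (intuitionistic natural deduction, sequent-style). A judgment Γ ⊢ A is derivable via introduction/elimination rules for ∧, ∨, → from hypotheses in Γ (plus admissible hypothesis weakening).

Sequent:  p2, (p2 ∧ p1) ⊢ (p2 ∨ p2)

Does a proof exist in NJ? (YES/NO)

Derivation trace:
[Wk] p2, (p2 ∧ p1) ⊢ (p2 ∨ p2)
  [∨I₂] p2 ⊢ (p2 ∨ p2)
    [Ax] p2 ⊢ p2

Result: YES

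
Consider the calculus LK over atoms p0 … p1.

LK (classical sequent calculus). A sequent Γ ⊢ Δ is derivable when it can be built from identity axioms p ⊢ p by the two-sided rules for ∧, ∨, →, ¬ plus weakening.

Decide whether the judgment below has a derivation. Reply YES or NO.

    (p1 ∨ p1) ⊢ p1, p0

Proof tree:
[∨L] (p1 ∨ p1) ⊢ p1, p0
  [WR] p1 ⊢ p1, p0
    [Ax] p1 ⊢ p1
  [Ax] p1 ⊢ p1

Result: YES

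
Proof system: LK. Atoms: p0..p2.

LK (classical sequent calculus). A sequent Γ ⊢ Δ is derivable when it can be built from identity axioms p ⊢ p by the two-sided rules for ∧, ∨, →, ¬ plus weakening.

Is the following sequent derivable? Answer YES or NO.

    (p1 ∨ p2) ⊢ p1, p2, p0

Derivation (root first):
[∨L] (p1 ∨ p2) ⊢ p1, p2, p0
  [WR] p1 ⊢ p1, p0
    [Ax] p1 ⊢ p1
  [Ax] p2 ⊢ p2

Result: YES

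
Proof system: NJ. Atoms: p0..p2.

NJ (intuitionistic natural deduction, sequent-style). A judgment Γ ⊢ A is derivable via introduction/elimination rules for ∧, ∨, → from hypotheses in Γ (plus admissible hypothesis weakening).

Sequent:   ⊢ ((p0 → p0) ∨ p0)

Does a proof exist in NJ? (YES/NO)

Derivation trace:
[∨I₁]  ⊢ ((p0 → p0) ∨ p0)
  [→I]  ⊢ (p0 → p0)
    [Ax] p0 ⊢ p0

Result: YES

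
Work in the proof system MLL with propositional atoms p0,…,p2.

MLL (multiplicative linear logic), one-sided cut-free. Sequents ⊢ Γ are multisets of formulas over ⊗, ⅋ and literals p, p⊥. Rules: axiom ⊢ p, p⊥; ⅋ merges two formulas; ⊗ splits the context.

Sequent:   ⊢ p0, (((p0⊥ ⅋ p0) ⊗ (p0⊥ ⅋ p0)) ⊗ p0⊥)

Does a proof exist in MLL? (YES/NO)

Derivation (root first):
[⊗]  ⊢ p0, (((p0⊥ ⅋ p0) ⊗ (p0⊥ ⅋ p0)) ⊗ p0⊥)
  [⊗]  ⊢ ((p0⊥ ⅋ p0) ⊗ (p0⊥ ⅋ p0))
    [⅋]  ⊢ (p0⊥ ⅋ p0)
      [Ax]  ⊢ p0, p0⊥
    [⅋]  ⊢ (p0⊥ ⅋ p0)
      [Ax]  ⊢ p0, p0⊥
  [Ax]  ⊢ p0, p0⊥

Result: YES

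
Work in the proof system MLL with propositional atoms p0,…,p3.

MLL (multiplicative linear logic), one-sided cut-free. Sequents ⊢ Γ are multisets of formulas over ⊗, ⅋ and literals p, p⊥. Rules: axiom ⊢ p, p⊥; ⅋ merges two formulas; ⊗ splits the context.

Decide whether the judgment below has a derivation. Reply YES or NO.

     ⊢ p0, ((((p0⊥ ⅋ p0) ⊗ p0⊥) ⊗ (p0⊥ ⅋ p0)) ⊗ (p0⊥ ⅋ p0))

Derivation (root first):
[⊗]  ⊢ p0, ((((p0⊥ ⅋ p0) ⊗ p0⊥) ⊗ (p0⊥ ⅋ p0)) ⊗ (p0⊥ ⅋ p0))
  [⊗]  ⊢ p0, (((p0⊥ ⅋ p0) ⊗ p0⊥) ⊗ (p0⊥ ⅋ p0))
    [⊗]  ⊢ p0, ((p0⊥ ⅋ p0) ⊗ p0⊥)
      [⅋]  ⊢ (p0⊥ ⅋ p0)
        [Ax]  ⊢ p0, p0⊥
      [Ax]  ⊢ p0, p0⊥
    [⅋]  ⊢ (p0⊥ ⅋ p0)
      [Ax]  ⊢ p0, p0⊥
  [⅋]  ⊢ (p0⊥ ⅋ p0)
    [Ax]  ⊢ p0, p0⊥

Result: YES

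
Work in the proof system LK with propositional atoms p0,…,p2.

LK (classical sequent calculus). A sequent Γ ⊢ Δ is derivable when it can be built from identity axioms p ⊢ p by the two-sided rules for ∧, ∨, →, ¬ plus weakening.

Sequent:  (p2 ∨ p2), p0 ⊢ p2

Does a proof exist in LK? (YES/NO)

Derivation (root first):
[WL] (p2 ∨ p2), p0 ⊢ p2
  [∨L] (p2 ∨ p2) ⊢ p2
    [Ax] p2 ⊢ p2
    [Ax] p2 ⊢ p2

Result: YES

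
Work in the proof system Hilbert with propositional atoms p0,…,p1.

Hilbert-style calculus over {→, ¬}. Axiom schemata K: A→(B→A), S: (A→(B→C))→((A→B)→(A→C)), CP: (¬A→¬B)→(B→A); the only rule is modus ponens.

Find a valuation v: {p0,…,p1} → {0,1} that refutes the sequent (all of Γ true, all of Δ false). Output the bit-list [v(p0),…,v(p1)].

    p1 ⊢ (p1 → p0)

Search for a countermodel by truth-table:
  v=00: Γ:[p1=F] Δ:[(p1 → p0)=T] refutes=False
  v=01: Γ:[p1=T] Δ:[(p1 → p0)=F] refutes=True  ← countermodel

Result: [0, 1]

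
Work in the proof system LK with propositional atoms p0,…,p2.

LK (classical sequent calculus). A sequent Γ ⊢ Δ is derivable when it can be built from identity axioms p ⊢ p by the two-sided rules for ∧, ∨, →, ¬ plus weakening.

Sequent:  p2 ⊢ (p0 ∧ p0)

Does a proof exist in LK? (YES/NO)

Truth-table refutation:
  v=000: Γ:[p2=F] Δ:[(p0 ∧ p0)=F] refutes=False
  v=001: Γ:[p2=T] Δ:[(p0 ∧ p0)=F] refutes=True  ← countermodel

Result: NO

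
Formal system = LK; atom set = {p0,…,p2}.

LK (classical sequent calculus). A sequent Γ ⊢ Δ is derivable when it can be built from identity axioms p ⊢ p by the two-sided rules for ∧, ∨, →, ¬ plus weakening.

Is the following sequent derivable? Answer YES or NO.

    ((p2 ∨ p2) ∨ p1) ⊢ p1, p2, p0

Derivation trace:
[∨L] ((p2 ∨ p2) ∨ p1) ⊢ p1, p2, p0
  [∨L] (p2 ∨ p2) ⊢ p2, p0
    [WR] p2 ⊢ p2, p0
      [Ax] p2 ⊢ p2
    [Ax] p2 ⊢ p2
  [Ax] p1 ⊢ p1

Result: YES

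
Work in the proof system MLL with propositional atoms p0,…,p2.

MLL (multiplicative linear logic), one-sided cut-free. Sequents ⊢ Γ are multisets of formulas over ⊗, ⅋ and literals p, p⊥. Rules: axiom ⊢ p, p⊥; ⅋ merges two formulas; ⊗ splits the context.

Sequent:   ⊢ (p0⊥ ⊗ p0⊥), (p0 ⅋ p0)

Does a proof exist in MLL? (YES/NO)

Derivation trace:
[⅋]  ⊢ (p0⊥ ⊗ p0⊥), (p0 ⅋ p0)
  [⊗]  ⊢ p0, p0, (p0⊥ ⊗ p0⊥)
    [Ax]  ⊢ p0, p0⊥
    [Ax]  ⊢ p0, p0⊥

Result: YES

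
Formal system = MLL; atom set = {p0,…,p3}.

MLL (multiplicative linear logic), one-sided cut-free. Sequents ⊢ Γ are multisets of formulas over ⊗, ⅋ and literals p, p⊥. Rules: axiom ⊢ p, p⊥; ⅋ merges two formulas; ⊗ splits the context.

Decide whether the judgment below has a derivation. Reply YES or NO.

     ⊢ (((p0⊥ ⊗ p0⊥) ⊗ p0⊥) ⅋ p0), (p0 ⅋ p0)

Proof tree:
[⅋]  ⊢ (((p0⊥ ⊗ p0⊥) ⊗ p0⊥) ⅋ p0), (p0 ⅋ p0)
  [⅋]  ⊢ p0, p0, (((p0⊥ ⊗ p0⊥) ⊗ p0⊥) ⅋ p0)
    [⊗]  ⊢ p0, p0, p0, ((p0⊥ ⊗ p0⊥) ⊗ p0⊥)
      [⊗]  ⊢ p0, p0, (p0⊥ ⊗ p0⊥)
        [Ax]  ⊢ p0, p0⊥
        [Ax]  ⊢ p0, p0⊥
      [Ax]  ⊢ p0, p0⊥

Result: YES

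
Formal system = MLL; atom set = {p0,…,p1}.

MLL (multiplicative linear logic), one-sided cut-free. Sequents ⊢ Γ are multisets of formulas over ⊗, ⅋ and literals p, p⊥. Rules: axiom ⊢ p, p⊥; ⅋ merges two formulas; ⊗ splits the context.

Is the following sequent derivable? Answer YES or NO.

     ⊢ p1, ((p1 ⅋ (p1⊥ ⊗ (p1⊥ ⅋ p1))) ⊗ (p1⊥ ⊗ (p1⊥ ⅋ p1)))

Derivation (root first):
[⊗]  ⊢ p1, ((p1 ⅋ (p1⊥ ⊗ (p1⊥ ⅋ p1))) ⊗ (p1⊥ ⊗ (p1⊥ ⅋ p1)))
  [⅋]  ⊢ (p1 ⅋ (p1⊥ ⊗ (p1⊥ ⅋ p1)))
    [⊗]  ⊢ p1, (p1⊥ ⊗ (p1⊥ ⅋ p1))
      [Ax]  ⊢ p1, p1⊥
      [⅋]  ⊢ (p1⊥ ⅋ p1)
        [Ax]  ⊢ p1, p1⊥
  [⊗]  ⊢ p1, (p1⊥ ⊗ (p1⊥ ⅋ p1))
    [Ax]  ⊢ p1, p1⊥
    [⅋]  ⊢ (p1⊥ ⅋ p1)
      [Ax]  ⊢ p1, p1⊥

Result: YES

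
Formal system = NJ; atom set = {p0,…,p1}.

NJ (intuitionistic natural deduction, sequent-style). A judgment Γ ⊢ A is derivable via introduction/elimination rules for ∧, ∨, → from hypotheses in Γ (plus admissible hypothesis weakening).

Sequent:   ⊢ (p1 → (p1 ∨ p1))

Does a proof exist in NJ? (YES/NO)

Derivation (root first):
[→I]  ⊢ (p1 → (p1 ∨ p1))
  [∨I₁] p1 ⊢ (p1 ∨ p1)
    [Ax] p1 ⊢ p1

Result: YES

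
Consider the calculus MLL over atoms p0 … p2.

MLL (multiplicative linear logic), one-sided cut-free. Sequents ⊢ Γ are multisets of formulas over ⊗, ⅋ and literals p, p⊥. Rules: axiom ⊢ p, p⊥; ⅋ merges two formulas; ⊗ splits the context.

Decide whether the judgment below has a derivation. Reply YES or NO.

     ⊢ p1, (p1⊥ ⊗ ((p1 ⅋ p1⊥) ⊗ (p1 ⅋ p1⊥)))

Derivation trace:
[⊗]  ⊢ p1, (p1⊥ ⊗ ((p1 ⅋ p1⊥) ⊗ (p1 ⅋ p1⊥)))
  [Ax]  ⊢ p1, p1⊥
  [⊗]  ⊢ ((p1 ⅋ p1⊥) ⊗ (p1 ⅋ p1⊥))
    [⅋]  ⊢ (p1 ⅋ p1⊥)
      [Ax]  ⊢ p1, p1⊥
    [⅋]  ⊢ (p1 ⅋ p1⊥)
      [Ax]  ⊢ p1, p1⊥

Result: YES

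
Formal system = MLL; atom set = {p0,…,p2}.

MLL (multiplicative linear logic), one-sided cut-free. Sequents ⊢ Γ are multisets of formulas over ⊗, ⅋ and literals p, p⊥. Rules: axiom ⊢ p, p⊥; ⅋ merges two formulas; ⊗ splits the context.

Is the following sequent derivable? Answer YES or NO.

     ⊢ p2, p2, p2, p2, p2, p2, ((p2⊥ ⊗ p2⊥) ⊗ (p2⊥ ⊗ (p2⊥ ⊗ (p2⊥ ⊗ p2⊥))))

Proof tree:
[⊗]  ⊢ p2, p2, p2, p2, p2, p2, ((p2⊥ ⊗ p2⊥) ⊗ (p2⊥ ⊗ (p2⊥ ⊗ (p2⊥ ⊗ p2⊥))))
  [⊗]  ⊢ p2, p2, (p2⊥ ⊗ p2⊥)
    [Ax]  ⊢ p2, p2⊥
    [Ax]  ⊢ p2, p2⊥
  [⊗]  ⊢ p2, p2, p2, p2, (p2⊥ ⊗ (p2⊥ ⊗ (p2⊥ ⊗ p2⊥)))
    [Ax]  ⊢ p2, p2⊥
    [⊗]  ⊢ p2, p2, p2, (p2⊥ ⊗ (p2⊥ ⊗ p2⊥))
      [Ax]  ⊢ p2, p2⊥
      [⊗]  ⊢ p2, p2, (p2⊥ ⊗ p2⊥)
        [Ax]  ⊢ p2, p2⊥
        [Ax]  ⊢ p2, p2⊥

Result: YES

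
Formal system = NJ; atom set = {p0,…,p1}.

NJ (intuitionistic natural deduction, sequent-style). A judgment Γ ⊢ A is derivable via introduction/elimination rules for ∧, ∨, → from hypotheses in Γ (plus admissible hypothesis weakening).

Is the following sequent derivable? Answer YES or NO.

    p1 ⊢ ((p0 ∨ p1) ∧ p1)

Derivation trace:
[∧I] p1 ⊢ ((p0 ∨ p1) ∧ p1)
  [∨I₂] p1 ⊢ (p0 ∨ p1)
    [Ax] p1 ⊢ p1
  [Ax] p1 ⊢ p1

Result: YES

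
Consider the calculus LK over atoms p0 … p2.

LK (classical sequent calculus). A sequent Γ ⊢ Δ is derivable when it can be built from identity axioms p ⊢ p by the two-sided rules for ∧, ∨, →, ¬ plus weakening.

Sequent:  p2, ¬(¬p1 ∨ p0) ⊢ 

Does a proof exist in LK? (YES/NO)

Truth-table refutation:
  v=000: Γ:[p2=F, ¬(¬p1 ∨ p0)=F] Δ:[] refutes=False
  v=001: Γ:[p2=T, ¬(¬p1 ∨ p0)=F] Δ:[] refutes=False
  v=010: Γ:[p2=F, ¬(¬p1 ∨ p0)=T] Δ:[] refutes=False
  v=011: Γ:[p2=T, ¬(¬p1 ∨ p0)=T] Δ:[] refutes=True  ← countermodel

Result: NO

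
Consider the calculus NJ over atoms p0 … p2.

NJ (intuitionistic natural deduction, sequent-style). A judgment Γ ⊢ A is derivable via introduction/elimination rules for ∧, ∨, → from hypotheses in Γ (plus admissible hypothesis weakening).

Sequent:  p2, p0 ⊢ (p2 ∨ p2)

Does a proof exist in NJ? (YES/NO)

Derivation (root first):
[Wk] p2, p0 ⊢ (p2 ∨ p2)
  [∨I₂] p2 ⊢ (p2 ∨ p2)
    [Ax] p2 ⊢ p2

Result: YES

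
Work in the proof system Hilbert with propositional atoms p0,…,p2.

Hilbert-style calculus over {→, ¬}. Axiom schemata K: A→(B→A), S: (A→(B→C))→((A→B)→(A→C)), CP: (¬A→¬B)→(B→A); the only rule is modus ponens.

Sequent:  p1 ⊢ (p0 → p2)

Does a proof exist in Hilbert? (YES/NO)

Truth-table refutation:
  v=000: Γ:[p1=F] Δ:[(p0 → p2)=T] refutes=False
  v=001: Γ:[p1=F] Δ:[(p0 → p2)=T] refutes=False
  v=010: Γ:[p1=T] Δ:[(p0 → p2)=T] refutes=False
  v=011: Γ:[p1=T] Δ:[(p0 → p2)=T] refutes=False
  v=100: Γ:[p1=F] Δ:[(p0 → p2)=F] refutes=False
  v=101: Γ:[p1=F] Δ:[(p0 → p2)=T] refutes=False
  v=110: Γ:[p1=T] Δ:[(p0 → p2)=F] refutes=True  ← countermodel

Result: NO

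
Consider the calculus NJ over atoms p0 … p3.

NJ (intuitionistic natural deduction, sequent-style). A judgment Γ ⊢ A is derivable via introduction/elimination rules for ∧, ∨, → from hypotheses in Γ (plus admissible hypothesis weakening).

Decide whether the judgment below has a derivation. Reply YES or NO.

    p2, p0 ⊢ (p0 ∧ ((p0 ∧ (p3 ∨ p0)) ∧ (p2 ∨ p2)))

Derivation (root first):
[∧I] p2, p0 ⊢ (p0 ∧ ((p0 ∧ (p3 ∨ p0)) ∧ (p2 ∨ p2)))
  [Ax] p0 ⊢ p0
  [∧I] p2, p0 ⊢ ((p0 ∧ (p3 ∨ p0)) ∧ (p2 ∨ p2))
    [∧I] p0 ⊢ (p0 ∧ (p3 ∨ p0))
      [Ax] p0 ⊢ p0
      [∨I₂] p0 ⊢ (p3 ∨ p0)
        [Ax] p0 ⊢ p0
    [∨I₂] p2 ⊢ (p2 ∨ p2)
      [Ax] p2 ⊢ p2

Result: YES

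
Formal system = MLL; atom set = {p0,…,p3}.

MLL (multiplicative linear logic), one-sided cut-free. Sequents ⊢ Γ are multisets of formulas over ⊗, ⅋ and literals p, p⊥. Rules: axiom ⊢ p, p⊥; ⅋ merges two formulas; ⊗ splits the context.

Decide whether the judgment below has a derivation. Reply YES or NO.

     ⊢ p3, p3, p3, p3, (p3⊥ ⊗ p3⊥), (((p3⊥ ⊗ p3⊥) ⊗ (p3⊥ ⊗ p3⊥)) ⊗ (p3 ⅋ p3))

Proof tree:
[⊗]  ⊢ p3, p3, p3, p3, (p3⊥ ⊗ p3⊥), (((p3⊥ ⊗ p3⊥) ⊗ (p3⊥ ⊗ p3⊥)) ⊗ (p3 ⅋ p3))
  [⊗]  ⊢ p3, p3, p3, p3, ((p3⊥ ⊗ p3⊥) ⊗ (p3⊥ ⊗ p3⊥))
    [⊗]  ⊢ p3, p3, (p3⊥ ⊗ p3⊥)
      [Ax]  ⊢ p3, p3⊥
      [Ax]  ⊢ p3, p3⊥
    [⊗]  ⊢ p3, p3, (p3⊥ ⊗ p3⊥)
      [Ax]  ⊢ p3, p3⊥
      [Ax]  ⊢ p3, p3⊥
  [⅋]  ⊢ (p3⊥ ⊗ p3⊥), (p3 ⅋ p3)
    [⊗]  ⊢ p3, p3, (p3⊥ ⊗ p3⊥)
      [Ax]  ⊢ p3, p3⊥
      [Ax]  ⊢ p3, p3⊥

Result: YES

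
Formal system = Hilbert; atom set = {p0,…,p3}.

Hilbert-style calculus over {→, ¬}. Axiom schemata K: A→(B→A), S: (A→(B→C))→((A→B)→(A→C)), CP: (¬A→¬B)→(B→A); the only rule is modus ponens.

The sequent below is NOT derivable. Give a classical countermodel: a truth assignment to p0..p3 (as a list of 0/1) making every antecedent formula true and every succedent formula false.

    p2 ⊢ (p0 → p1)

Enumerate valuations to refute Γ ⊢ Δ:
  v=0000: Γ:[p2=F] Δ:[(p0 → p1)=T] refutes=False
  v=0001: Γ:[p2=F] Δ:[(p0 → p1)=T] refutes=False
  v=0010: Γ:[p2=T] Δ:[(p0 → p1)=T] refutes=False
  v=0011: Γ:[p2=T] Δ:[(p0 → p1)=T] refutes=False
  v=0100: Γ:[p2=F] Δ:[(p0 → p1)=T] refutes=False
  v=0101: Γ:[p2=F] Δ:[(p0 → p1)=T] refutes=False
  v=0110: Γ:[p2=T] Δ:[(p0 → p1)=T] refutes=False
  v=0111: Γ:[p2=T] Δ:[(p0 → p1)=T] refutes=False
  v=1000: Γ:[p2=F] Δ:[(p0 → p1)=F] refutes=False
  v=1001: Γ:[p2=F] Δ:[(p0 → p1)=F] refutes=False
  v=1010: Γ:[p2=T] Δ:[(p0 → p1)=F] refutes=True  ← countermodel

Result: [1, 0, 1, 0]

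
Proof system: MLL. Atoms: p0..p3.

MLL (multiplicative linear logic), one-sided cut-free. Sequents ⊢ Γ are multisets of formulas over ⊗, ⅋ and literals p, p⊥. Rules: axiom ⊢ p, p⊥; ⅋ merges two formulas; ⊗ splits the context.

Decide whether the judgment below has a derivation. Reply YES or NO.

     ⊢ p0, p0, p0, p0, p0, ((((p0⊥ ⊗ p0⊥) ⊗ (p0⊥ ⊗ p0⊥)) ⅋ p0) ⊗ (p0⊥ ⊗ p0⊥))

Derivation (root first):
[⊗]  ⊢ p0, p0, p0, p0, p0, ((((p0⊥ ⊗ p0⊥) ⊗ (p0⊥ ⊗ p0⊥)) ⅋ p0) ⊗ (p0⊥ ⊗ p0⊥))
  [⅋]  ⊢ p0, p0, p0, (((p0⊥ ⊗ p0⊥) ⊗ (p0⊥ ⊗ p0⊥)) ⅋ p0)
    [⊗]  ⊢ p0, p0, p0, p0, ((p0⊥ ⊗ p0⊥) ⊗ (p0⊥ ⊗ p0⊥))
      [⊗]  ⊢ p0, p0, (p0⊥ ⊗ p0⊥)
        [Ax]  ⊢ p0, p0⊥
        [Ax]  ⊢ p0, p0⊥
      [⊗]  ⊢ p0, p0, (p0⊥ ⊗ p0⊥)
        [Ax]  ⊢ p0, p0⊥
        [Ax]  ⊢ p0, p0⊥
  [⊗]  ⊢ p0, p0, (p0⊥ ⊗ p0⊥)
    [Ax]  ⊢ p0, p0⊥
    [Ax]  ⊢ p0, p0⊥

Result: YES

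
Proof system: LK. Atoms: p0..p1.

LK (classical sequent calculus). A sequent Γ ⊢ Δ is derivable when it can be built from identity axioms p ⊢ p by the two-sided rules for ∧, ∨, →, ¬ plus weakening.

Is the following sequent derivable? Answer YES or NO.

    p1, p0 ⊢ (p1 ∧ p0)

Derivation (root first):
[∧R] p1, p0 ⊢ (p1 ∧ p0)
  [Ax] p1 ⊢ p1
  [WL] p0, p1 ⊢ p0
    [Ax] p0 ⊢ p0

Result: YES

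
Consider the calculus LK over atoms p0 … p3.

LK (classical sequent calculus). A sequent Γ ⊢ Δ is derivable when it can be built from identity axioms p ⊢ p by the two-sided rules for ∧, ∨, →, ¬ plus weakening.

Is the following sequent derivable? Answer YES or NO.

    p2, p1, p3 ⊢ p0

Truth-table refutation:
  v=0000: Γ:[p2=F, p1=F, p3=F] Δ:[p0=F] refutes=False
  v=0001: Γ:[p2=F, p1=F, p3=T] Δ:[p0=F] refutes=False
  v=0010: Γ:[p2=T, p1=F, p3=F] Δ:[p0=F] refutes=False
  v=0011: Γ:[p2=T, p1=F, p3=T] Δ:[p0=F] refutes=False
  v=0100: Γ:[p2=F, p1=T, p3=F] Δ:[p0=F] refutes=False
  v=0101: Γ:[p2=F, p1=T, p3=T] Δ:[p0=F] refutes=False
  v=0110: Γ:[p2=T, p1=T, p3=F] Δ:[p0=F] refutes=False
  v=0111: Γ:[p2=T, p1=T, p3=T] Δ:[p0=F] refutes=True  ← countermodel

Result: NO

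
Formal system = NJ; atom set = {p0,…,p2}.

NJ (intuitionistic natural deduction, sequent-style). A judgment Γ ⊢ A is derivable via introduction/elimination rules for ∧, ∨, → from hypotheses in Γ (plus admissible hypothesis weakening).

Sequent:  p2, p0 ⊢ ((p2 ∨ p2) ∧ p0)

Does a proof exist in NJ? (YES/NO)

Proof tree:
[∧I] p2, p0 ⊢ ((p2 ∨ p2) ∧ p0)
  [∨I₂] p2 ⊢ (p2 ∨ p2)
    [Ax] p2 ⊢ p2
  [Ax] p0 ⊢ p0

Result: YES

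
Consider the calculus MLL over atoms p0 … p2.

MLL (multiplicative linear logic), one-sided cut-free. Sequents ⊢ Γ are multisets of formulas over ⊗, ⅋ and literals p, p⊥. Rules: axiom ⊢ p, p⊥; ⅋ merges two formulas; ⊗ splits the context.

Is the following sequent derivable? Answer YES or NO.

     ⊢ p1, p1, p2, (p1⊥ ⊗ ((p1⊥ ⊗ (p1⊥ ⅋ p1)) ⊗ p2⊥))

Derivation trace:
[⊗]  ⊢ p1, p1, p2, (p1⊥ ⊗ ((p1⊥ ⊗ (p1⊥ ⅋ p1)) ⊗ p2⊥))
  [Ax]  ⊢ p1, p1⊥
  [⊗]  ⊢ p1, p2, ((p1⊥ ⊗ (p1⊥ ⅋ p1)) ⊗ p2⊥)
    [⊗]  ⊢ p1, (p1⊥ ⊗ (p1⊥ ⅋ p1))
      [Ax]  ⊢ p1, p1⊥
      [⅋]  ⊢ (p1⊥ ⅋ p1)
        [Ax]  ⊢ p1, p1⊥
    [Ax]  ⊢ p2, p2⊥

Result: YES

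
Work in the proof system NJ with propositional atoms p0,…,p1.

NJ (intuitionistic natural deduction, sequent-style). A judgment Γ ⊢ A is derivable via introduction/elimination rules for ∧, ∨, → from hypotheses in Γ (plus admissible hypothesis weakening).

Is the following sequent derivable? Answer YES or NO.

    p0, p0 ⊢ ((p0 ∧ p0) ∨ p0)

Derivation (root first):
[Wk] p0, p0 ⊢ ((p0 ∧ p0) ∨ p0)
  [∨I₁] p0 ⊢ ((p0 ∧ p0) ∨ p0)
    [∧I] p0 ⊢ (p0 ∧ p0)
      [Ax] p0 ⊢ p0
      [Ax] p0 ⊢ p0

Result: YES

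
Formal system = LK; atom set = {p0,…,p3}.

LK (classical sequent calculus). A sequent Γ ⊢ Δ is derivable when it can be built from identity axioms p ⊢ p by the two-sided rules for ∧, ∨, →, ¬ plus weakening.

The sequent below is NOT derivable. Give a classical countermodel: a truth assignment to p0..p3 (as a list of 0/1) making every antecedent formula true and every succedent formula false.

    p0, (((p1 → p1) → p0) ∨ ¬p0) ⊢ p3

Truth-table refutation:
  v=0000: Γ:[p0=F, (((p1 → p1) → p0) ∨ ¬p0)=T] Δ:[p3=F] refutes=False
  v=0001: Γ:[p0=F, (((p1 → p1) → p0) ∨ ¬p0)=T] Δ:[p3=T] refutes=False
  v=0010: Γ:[p0=F, (((p1 → p1) → p0) ∨ ¬p0)=T] Δ:[p3=F] refutes=False
  v=0011: Γ:[p0=F, (((p1 → p1) → p0) ∨ ¬p0)=T] Δ:[p3=T] refutes=False
  v=0100: Γ:[p0=F, (((p1 → p1) → p0) ∨ ¬p0)=T] Δ:[p3=F] refutes=False
  v=0101: Γ:[p0=F, (((p1 → p1) → p0) ∨ ¬p0)=T] Δ:[p3=T] refutes=False
  v=0110: Γ:[p0=F, (((p1 → p1) → p0) ∨ ¬p0)=T] Δ:[p3=F] refutes=False
  v=0111: Γ:[p0=F, (((p1 → p1) → p0) ∨ ¬p0)=T] Δ:[p3=T] refutes=False
  v=1000: Γ:[p0=T, (((p1 → p1) → p0) ∨ ¬p0)=T] Δ:[p3=F] refutes=True  ← countermodel

Result: [1, 0, 0, 0]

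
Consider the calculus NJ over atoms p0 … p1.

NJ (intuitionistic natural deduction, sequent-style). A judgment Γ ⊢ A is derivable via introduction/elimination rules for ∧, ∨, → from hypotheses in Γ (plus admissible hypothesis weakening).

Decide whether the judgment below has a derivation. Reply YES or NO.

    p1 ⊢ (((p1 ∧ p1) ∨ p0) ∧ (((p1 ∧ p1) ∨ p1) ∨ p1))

Derivation trace:
[∧I] p1 ⊢ (((p1 ∧ p1) ∨ p0) ∧ (((p1 ∧ p1) ∨ p1) ∨ p1))
  [∨I₁] p1 ⊢ ((p1 ∧ p1) ∨ p0)
    [∧I] p1 ⊢ (p1 ∧ p1)
      [Ax] p1 ⊢ p1
      [Ax] p1 ⊢ p1
  [∨I₁] p1 ⊢ (((p1 ∧ p1) ∨ p1) ∨ p1)
    [∨I₁] p1 ⊢ ((p1 ∧ p1) ∨ p1)
      [∧I] p1 ⊢ (p1 ∧ p1)
        [Ax] p1 ⊢ p1
        [Ax] p1 ⊢ p1

Result: YES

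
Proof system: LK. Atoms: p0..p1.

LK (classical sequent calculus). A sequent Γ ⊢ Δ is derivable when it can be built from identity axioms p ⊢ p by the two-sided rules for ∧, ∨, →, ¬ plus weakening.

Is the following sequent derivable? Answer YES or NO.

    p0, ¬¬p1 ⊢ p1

Proof tree:
[¬L] p0, ¬¬p1 ⊢ p1
  [WL] p0 ⊢ p1, ¬p1
    [¬R]  ⊢ p1, ¬p1
      [Ax] p1 ⊢ p1

Result: YES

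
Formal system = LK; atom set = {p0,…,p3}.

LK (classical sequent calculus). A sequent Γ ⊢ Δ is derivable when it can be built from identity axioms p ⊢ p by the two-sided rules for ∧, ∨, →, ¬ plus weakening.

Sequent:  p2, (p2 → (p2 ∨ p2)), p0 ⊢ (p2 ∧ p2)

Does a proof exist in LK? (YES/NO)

Derivation (root first):
[∧R] p2, (p2 → (p2 ∨ p2)), p0 ⊢ (p2 ∧ p2)
  [→L] p2, (p2 → (p2 ∨ p2)) ⊢ p2
    [WL] p2, p2 ⊢ p2
      [Ax] p2 ⊢ p2
    [∨L] p2, (p2 ∨ p2) ⊢ p2
      [WL] p2, p2 ⊢ p2
        [Ax] p2 ⊢ p2
      [WL] p2, p2 ⊢ p2
        [Ax] p2 ⊢ p2
  [WL] p2, p0 ⊢ p2
    [Ax] p2 ⊢ p2

Result: YES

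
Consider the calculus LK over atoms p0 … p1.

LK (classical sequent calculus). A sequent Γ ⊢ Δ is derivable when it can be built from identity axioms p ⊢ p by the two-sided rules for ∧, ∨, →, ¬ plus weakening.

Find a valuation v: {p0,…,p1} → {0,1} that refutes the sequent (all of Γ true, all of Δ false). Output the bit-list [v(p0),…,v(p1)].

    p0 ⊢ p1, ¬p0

Truth-table refutation:
  v=00: Γ:[p0=F] Δ:[p1=F, ¬p0=T] refutes=False
  v=01: Γ:[p0=F] Δ:[p1=T, ¬p0=T] refutes=False
  v=10: Γ:[p0=T] Δ:[p1=F, ¬p0=F] refutes=True  ← countermodel

Result: [1, 0]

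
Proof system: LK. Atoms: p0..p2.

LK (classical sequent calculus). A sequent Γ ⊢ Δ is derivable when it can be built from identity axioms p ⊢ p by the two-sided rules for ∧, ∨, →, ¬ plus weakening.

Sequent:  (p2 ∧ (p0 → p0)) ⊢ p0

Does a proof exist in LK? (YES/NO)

Enumerate valuations to refute Γ ⊢ Δ:
  v=000: Γ:[(p2 ∧ (p0 → p0))=F] Δ:[p0=F] refutes=False
  v=001: Γ:[(p2 ∧ (p0 → p0))=T] Δ:[p0=F] refutes=True  ← countermodel

Result: NO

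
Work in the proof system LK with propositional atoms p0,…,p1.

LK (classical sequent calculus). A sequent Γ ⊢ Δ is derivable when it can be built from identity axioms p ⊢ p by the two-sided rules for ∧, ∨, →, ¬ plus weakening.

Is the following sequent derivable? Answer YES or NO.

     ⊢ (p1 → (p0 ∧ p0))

Search for a countermodel by truth-table:
  v=00: Γ:[] Δ:[(p1 → (p0 ∧ p0))=T] refutes=False
  v=01: Γ:[] Δ:[(p1 → (p0 ∧ p0))=F] refutes=True  ← countermodel

Result: NO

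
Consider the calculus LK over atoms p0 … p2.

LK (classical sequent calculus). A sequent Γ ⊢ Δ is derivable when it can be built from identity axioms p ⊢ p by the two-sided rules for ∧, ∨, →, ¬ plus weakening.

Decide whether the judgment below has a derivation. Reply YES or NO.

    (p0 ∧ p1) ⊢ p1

Proof tree:
[∧L] (p0 ∧ p1) ⊢ p1
  [WL] p1, p0 ⊢ p1
    [Ax] p1 ⊢ p1

Result: YES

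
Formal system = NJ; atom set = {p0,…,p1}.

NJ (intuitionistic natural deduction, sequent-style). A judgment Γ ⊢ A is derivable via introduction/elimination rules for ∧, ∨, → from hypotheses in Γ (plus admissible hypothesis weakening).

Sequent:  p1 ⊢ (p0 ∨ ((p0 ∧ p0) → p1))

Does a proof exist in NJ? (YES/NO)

Proof tree:
[∨I₂] p1 ⊢ (p0 ∨ ((p0 ∧ p0) → p1))
  [→I] p1 ⊢ ((p0 ∧ p0) → p1)
    [Wk] p1, (p0 ∧ p0) ⊢ p1
      [Ax] p1 ⊢ p1

Result: YES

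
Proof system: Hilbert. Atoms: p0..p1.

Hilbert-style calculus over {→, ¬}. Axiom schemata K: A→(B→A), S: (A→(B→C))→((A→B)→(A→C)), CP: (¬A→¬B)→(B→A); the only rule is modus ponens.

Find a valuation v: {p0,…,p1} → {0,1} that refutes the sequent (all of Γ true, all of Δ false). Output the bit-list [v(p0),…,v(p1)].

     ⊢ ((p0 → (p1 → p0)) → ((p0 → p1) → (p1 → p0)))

Enumerate valuations to refute Γ ⊢ Δ:
  v=00: Γ:[] Δ:[((p0 → (p1 → p0)) → ((p0 → p1) → (p1 → p0)))=T] refutes=False
  v=01: Γ:[] Δ:[((p0 → (p1 → p0)) → ((p0 → p1) → (p1 → p0)))=F] refutes=True  ← countermodel

Result: [0, 1]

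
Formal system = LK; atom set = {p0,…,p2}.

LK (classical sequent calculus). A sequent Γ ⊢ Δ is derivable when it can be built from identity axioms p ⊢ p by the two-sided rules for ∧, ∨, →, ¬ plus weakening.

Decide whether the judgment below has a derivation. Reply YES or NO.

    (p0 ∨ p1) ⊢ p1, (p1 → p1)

Derivation (root first):
[∨L] (p0 ∨ p1) ⊢ p1, (p1 → p1)
  [→R] p0 ⊢ (p1 → p1)
    [WL] p1, p0 ⊢ p1
      [Ax] p1 ⊢ p1
  [Ax] p1 ⊢ p1

Result: YES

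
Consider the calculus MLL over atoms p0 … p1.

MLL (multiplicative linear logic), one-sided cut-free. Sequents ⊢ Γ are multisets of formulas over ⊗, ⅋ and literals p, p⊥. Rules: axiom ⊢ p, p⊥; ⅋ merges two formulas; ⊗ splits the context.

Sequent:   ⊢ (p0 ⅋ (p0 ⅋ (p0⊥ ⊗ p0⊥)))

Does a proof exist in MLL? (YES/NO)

Proof tree:
[⅋]  ⊢ (p0 ⅋ (p0 ⅋ (p0⊥ ⊗ p0⊥)))
  [⅋]  ⊢ p0, (p0 ⅋ (p0⊥ ⊗ p0⊥))
    [⊗]  ⊢ p0, p0, (p0⊥ ⊗ p0⊥)
      [Ax]  ⊢ p0, p0⊥
      [Ax]  ⊢ p0, p0⊥

Result: YES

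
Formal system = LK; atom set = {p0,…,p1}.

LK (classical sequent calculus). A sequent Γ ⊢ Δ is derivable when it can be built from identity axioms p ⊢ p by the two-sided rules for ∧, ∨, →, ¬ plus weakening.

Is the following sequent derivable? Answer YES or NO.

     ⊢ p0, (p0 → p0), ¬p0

Proof tree:
[¬R]  ⊢ p0, (p0 → p0), ¬p0
  [→R] p0 ⊢ p0, (p0 → p0)
    [WL] p0, p0 ⊢ p0, p0
      [WR] p0 ⊢ p0, p0
        [Ax] p0 ⊢ p0

Result: YES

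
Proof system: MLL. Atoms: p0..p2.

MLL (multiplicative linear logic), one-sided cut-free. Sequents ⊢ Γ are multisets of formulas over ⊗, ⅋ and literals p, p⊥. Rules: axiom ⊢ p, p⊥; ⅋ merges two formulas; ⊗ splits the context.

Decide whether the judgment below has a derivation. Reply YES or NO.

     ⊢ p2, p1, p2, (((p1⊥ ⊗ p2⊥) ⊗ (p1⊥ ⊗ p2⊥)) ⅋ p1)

Proof tree:
[⅋]  ⊢ p2, p1, p2, (((p1⊥ ⊗ p2⊥) ⊗ (p1⊥ ⊗ p2⊥)) ⅋ p1)
  [⊗]  ⊢ p1, p2, p1, p2, ((p1⊥ ⊗ p2⊥) ⊗ (p1⊥ ⊗ p2⊥))
    [⊗]  ⊢ p1, p2, (p1⊥ ⊗ p2⊥)
      [Ax]  ⊢ p1, p1⊥
      [Ax]  ⊢ p2, p2⊥
    [⊗]  ⊢ p1, p2, (p1⊥ ⊗ p2⊥)
      [Ax]  ⊢ p1, p1⊥
      [Ax]  ⊢ p2, p2⊥

Result: YES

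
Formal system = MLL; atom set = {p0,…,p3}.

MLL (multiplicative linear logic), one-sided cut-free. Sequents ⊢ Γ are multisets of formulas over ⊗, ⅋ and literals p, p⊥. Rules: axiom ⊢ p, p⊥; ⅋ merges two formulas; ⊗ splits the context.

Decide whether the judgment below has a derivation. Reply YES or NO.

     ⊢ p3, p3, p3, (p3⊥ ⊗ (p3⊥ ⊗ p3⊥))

Derivation (root first):
[⊗]  ⊢ p3, p3, p3, (p3⊥ ⊗ (p3⊥ ⊗ p3⊥))
  [Ax]  ⊢ p3, p3⊥
  [⊗]  ⊢ p3, p3, (p3⊥ ⊗ p3⊥)
    [Ax]  ⊢ p3, p3⊥
    [Ax]  ⊢ p3, p3⊥

Result: YES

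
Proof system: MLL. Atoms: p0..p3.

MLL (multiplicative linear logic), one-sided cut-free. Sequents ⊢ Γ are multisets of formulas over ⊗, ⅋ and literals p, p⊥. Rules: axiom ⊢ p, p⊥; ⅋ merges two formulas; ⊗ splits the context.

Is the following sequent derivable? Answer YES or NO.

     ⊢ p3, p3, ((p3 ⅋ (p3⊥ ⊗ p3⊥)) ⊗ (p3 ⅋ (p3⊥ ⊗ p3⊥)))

Proof tree:
[⊗]  ⊢ p3, p3, ((p3 ⅋ (p3⊥ ⊗ p3⊥)) ⊗ (p3 ⅋ (p3⊥ ⊗ p3⊥)))
  [⅋]  ⊢ p3, (p3 ⅋ (p3⊥ ⊗ p3⊥))
    [⊗]  ⊢ p3, p3, (p3⊥ ⊗ p3⊥)
      [Ax]  ⊢ p3, p3⊥
      [Ax]  ⊢ p3, p3⊥
  [⅋]  ⊢ p3, (p3 ⅋ (p3⊥ ⊗ p3⊥))
    [⊗]  ⊢ p3, p3, (p3⊥ ⊗ p3⊥)
      [Ax]  ⊢ p3, p3⊥
      [Ax]  ⊢ p3, p3⊥

Result: YES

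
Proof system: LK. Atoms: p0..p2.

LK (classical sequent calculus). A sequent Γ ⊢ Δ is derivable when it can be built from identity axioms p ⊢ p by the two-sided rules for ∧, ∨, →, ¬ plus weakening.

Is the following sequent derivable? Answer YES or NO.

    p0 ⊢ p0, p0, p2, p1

Derivation (root first):
[WR] p0 ⊢ p0, p0, p2, p1
  [WR] p0 ⊢ p0, p0, p2
    [WR] p0 ⊢ p0, p0
      [Ax] p0 ⊢ p0

Result: YES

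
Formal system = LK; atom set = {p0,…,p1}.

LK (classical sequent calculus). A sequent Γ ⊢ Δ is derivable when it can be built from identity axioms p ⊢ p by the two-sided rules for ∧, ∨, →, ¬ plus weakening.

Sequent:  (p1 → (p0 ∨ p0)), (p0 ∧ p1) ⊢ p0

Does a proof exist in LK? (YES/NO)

Proof tree:
[∧L] (p1 → (p0 ∨ p0)), (p0 ∧ p1) ⊢ p0
  [→L] p1, p0, (p1 → (p0 ∨ p0)) ⊢ p0
    [Ax] p1 ⊢ p1
    [∨L] p0, (p0 ∨ p0) ⊢ p0
      [WL] p0, p0 ⊢ p0
        [Ax] p0 ⊢ p0
      [WL] p0, p0 ⊢ p0
        [Ax] p0 ⊢ p0

Result: YES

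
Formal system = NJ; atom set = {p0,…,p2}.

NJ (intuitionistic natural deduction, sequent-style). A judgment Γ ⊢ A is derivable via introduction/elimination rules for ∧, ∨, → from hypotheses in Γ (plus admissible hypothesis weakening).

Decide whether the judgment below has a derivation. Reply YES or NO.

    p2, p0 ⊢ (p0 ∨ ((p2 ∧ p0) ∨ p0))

Proof tree:
[∨I₂] p2, p0 ⊢ (p0 ∨ ((p2 ∧ p0) ∨ p0))
  [∨I₁] p2, p0 ⊢ ((p2 ∧ p0) ∨ p0)
    [∧I] p2, p0 ⊢ (p2 ∧ p0)
      [Ax] p2 ⊢ p2
      [Ax] p0 ⊢ p0

Result: YES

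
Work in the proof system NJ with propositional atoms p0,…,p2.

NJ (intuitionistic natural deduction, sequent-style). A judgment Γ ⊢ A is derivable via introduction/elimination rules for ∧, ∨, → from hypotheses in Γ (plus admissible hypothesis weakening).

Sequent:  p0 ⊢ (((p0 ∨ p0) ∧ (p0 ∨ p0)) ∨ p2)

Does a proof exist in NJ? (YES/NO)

Derivation (root first):
[∨I₁] p0 ⊢ (((p0 ∨ p0) ∧ (p0 ∨ p0)) ∨ p2)
  [∧I] p0 ⊢ ((p0 ∨ p0) ∧ (p0 ∨ p0))
    [∨I₁] p0 ⊢ (p0 ∨ p0)
      [Ax] p0 ⊢ p0
    [∨I₁] p0 ⊢ (p0 ∨ p0)
      [Ax] p0 ⊢ p0

Result: YES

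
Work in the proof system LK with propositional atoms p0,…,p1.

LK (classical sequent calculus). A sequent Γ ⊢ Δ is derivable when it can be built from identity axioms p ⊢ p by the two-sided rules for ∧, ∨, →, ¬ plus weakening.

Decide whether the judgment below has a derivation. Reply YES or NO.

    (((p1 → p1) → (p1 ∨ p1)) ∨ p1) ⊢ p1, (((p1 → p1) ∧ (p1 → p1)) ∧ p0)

Derivation (root first):
[∨L] (((p1 → p1) → (p1 ∨ p1)) ∨ p1) ⊢ p1, (((p1 → p1) ∧ (p1 → p1)) ∧ p0)
  [→L] ((p1 → p1) → (p1 ∨ p1)) ⊢ p1
    [→R]  ⊢ (p1 → p1)
      [Ax] p1 ⊢ p1
    [∨L] (p1 ∨ p1) ⊢ p1
      [Ax] p1 ⊢ p1
      [Ax] p1 ⊢ p1
  [∧R] p1 ⊢ p1, (((p1 → p1) ∧ (p1 → p1)) ∧ p0)
    [∧R]  ⊢ ((p1 → p1) ∧ (p1 → p1))
      [→R]  ⊢ (p1 → p1)
        [Ax] p1 ⊢ p1
      [→R]  ⊢ (p1 → p1)
        [Ax] p1 ⊢ p1
    [WR] p1 ⊢ p1, p0
      [Ax] p1 ⊢ p1

Result: YES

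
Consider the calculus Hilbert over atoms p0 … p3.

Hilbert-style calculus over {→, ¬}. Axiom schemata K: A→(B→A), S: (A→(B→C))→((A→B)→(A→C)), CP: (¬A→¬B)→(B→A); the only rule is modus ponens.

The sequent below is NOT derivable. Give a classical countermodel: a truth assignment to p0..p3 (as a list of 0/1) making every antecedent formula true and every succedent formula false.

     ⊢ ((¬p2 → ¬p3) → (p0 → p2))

Search for a countermodel by truth-table:
  v=0000: Γ:[] Δ:[((¬p2 → ¬p3) → (p0 → p2))=T] refutes=False
  v=0001: Γ:[] Δ:[((¬p2 → ¬p3) → (p0 → p2))=T] refutes=False
  v=0010: Γ:[] Δ:[((¬p2 → ¬p3) → (p0 → p2))=T] refutes=False
  v=0011: Γ:[] Δ:[((¬p2 → ¬p3) → (p0 → p2))=T] refutes=False
  v=0100: Γ:[] Δ:[((¬p2 → ¬p3) → (p0 → p2))=T] refutes=False
  v=0101: Γ:[] Δ:[((¬p2 → ¬p3) → (p0 → p2))=T] refutes=False
  v=0110: Γ:[] Δ:[((¬p2 → ¬p3) → (p0 → p2))=T] refutes=False
  v=0111: Γ:[] Δ:[((¬p2 → ¬p3) → (p0 → p2))=T] refutes=False
  v=1000: Γ:[] Δ:[((¬p2 → ¬p3) → (p0 → p2))=F] refutes=True  ← countermodel

Result: [1, 0, 0, 0]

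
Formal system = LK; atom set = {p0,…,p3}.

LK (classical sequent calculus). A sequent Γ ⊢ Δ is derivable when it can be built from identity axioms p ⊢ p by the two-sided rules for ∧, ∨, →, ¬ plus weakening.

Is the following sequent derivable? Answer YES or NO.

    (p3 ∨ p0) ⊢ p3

Truth-table refutation:
  v=0000: Γ:[(p3 ∨ p0)=F] Δ:[p3=F] refutes=False
  v=0001: Γ:[(p3 ∨ p0)=T] Δ:[p3=T] refutes=False
  v=0010: Γ:[(p3 ∨ p0)=F] Δ:[p3=F] refutes=False
  v=0011: Γ:[(p3 ∨ p0)=T] Δ:[p3=T] refutes=False
  v=0100: Γ:[(p3 ∨ p0)=F] Δ:[p3=F] refutes=False
  v=0101: Γ:[(p3 ∨ p0)=T] Δ:[p3=T] refutes=False
  v=0110: Γ:[(p3 ∨ p0)=F] Δ:[p3=F] refutes=False
  v=0111: Γ:[(p3 ∨ p0)=T] Δ:[p3=T] refutes=False
  v=1000: Γ:[(p3 ∨ p0)=T] Δ:[p3=F] refutes=True  ← countermodel

Result: NO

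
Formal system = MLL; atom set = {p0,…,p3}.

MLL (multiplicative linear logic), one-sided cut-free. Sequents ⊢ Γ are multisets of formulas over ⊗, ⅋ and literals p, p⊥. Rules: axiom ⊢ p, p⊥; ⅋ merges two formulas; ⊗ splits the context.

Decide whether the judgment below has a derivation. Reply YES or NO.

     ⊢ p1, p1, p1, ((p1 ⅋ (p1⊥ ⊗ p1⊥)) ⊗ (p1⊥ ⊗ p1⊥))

Derivation trace:
[⊗]  ⊢ p1, p1, p1, ((p1 ⅋ (p1⊥ ⊗ p1⊥)) ⊗ (p1⊥ ⊗ p1⊥))
  [⅋]  ⊢ p1, (p1 ⅋ (p1⊥ ⊗ p1⊥))
    [⊗]  ⊢ p1, p1, (p1⊥ ⊗ p1⊥)
      [Ax]  ⊢ p1, p1⊥
      [Ax]  ⊢ p1, p1⊥
  [⊗]  ⊢ p1, p1, (p1⊥ ⊗ p1⊥)
    [Ax]  ⊢ p1, p1⊥
    [Ax]  ⊢ p1, p1⊥

Result: YES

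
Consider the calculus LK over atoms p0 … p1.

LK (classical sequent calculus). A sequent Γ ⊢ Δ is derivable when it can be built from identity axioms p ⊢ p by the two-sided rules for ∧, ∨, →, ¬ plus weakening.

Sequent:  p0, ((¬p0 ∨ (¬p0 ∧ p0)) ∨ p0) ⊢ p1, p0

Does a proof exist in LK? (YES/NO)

Derivation (root first):
[∨L] p0, ((¬p0 ∨ (¬p0 ∧ p0)) ∨ p0) ⊢ p1, p0
  [∨L] p0, (¬p0 ∨ (¬p0 ∧ p0)) ⊢ p0
    [¬L] p0, ¬p0 ⊢ p0
      [WR] p0 ⊢ p0, p0
        [Ax] p0 ⊢ p0
    [∧L] (¬p0 ∧ p0) ⊢ 
      [¬L] p0, ¬p0 ⊢ 
        [Ax] p0 ⊢ p0
  [WR] p0, p0 ⊢ p0, p0, p1
    [WR] p0, p0 ⊢ p0, p0
      [WL] p0, p0 ⊢ p0
        [Ax] p0 ⊢ p0

Result: YES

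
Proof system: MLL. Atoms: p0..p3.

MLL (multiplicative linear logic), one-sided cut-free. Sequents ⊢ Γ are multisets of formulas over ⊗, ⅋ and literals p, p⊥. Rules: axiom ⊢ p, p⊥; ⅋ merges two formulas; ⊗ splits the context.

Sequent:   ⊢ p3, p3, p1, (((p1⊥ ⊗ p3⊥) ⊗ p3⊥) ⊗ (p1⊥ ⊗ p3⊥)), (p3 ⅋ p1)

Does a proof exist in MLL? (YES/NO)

Proof tree:
[⅋]  ⊢ p3, p3, p1, (((p1⊥ ⊗ p3⊥) ⊗ p3⊥) ⊗ (p1⊥ ⊗ p3⊥)), (p3 ⅋ p1)
  [⊗]  ⊢ p1, p3, p3, p1, p3, (((p1⊥ ⊗ p3⊥) ⊗ p3⊥) ⊗ (p1⊥ ⊗ p3⊥))
    [⊗]  ⊢ p1, p3, p3, ((p1⊥ ⊗ p3⊥) ⊗ p3⊥)
      [⊗]  ⊢ p1, p3, (p1⊥ ⊗ p3⊥)
        [Ax]  ⊢ p1, p1⊥
        [Ax]  ⊢ p3, p3⊥
      [Ax]  ⊢ p3, p3⊥
    [⊗]  ⊢ p1, p3, (p1⊥ ⊗ p3⊥)
      [Ax]  ⊢ p1, p1⊥
      [Ax]  ⊢ p3, p3⊥

Result: YES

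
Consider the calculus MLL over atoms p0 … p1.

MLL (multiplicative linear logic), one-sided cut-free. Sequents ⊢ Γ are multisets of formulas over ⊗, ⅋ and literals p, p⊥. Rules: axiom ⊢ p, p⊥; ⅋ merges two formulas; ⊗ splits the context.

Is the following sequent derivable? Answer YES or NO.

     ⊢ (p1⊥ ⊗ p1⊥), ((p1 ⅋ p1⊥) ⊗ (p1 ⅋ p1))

Derivation trace:
[⊗]  ⊢ (p1⊥ ⊗ p1⊥), ((p1 ⅋ p1⊥) ⊗ (p1 ⅋ p1))
  [⅋]  ⊢ (p1 ⅋ p1⊥)
    [Ax]  ⊢ p1, p1⊥
  [⅋]  ⊢ (p1⊥ ⊗ p1⊥), (p1 ⅋ p1)
    [⊗]  ⊢ p1, p1, (p1⊥ ⊗ p1⊥)
      [Ax]  ⊢ p1, p1⊥
      [Ax]  ⊢ p1, p1⊥

Result: YES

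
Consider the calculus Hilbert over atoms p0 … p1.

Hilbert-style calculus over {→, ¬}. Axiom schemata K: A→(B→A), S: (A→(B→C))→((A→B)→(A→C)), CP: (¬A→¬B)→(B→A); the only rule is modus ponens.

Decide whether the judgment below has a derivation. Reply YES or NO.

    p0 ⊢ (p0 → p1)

Enumerate valuations to refute Γ ⊢ Δ:
  v=00: Γ:[p0=F] Δ:[(p0 → p1)=T] refutes=False
  v=01: Γ:[p0=F] Δ:[(p0 → p1)=T] refutes=False
  v=10: Γ:[p0=T] Δ:[(p0 → p1)=F] refutes=True  ← countermodel

Result: NO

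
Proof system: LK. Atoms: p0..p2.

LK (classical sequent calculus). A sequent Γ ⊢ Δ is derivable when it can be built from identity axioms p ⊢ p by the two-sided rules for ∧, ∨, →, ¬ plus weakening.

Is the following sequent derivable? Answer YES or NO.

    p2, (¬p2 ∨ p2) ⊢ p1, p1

Enumerate valuations to refute Γ ⊢ Δ:
  v=000: Γ:[p2=F, (¬p2 ∨ p2)=T] Δ:[p1=F, p1=F] refutes=False
  v=001: Γ:[p2=T, (¬p2 ∨ p2)=T] Δ:[p1=F, p1=F] refutes=True  ← countermodel

Result: NO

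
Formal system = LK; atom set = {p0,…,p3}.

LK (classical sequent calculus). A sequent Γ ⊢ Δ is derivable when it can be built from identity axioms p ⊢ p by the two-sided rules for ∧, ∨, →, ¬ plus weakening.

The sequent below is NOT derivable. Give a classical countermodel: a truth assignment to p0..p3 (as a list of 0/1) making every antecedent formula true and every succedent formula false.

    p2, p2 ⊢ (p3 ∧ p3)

Search for a countermodel by truth-table:
  v=0000: Γ:[p2=F, p2=F] Δ:[(p3 ∧ p3)=F] refutes=False
  v=0001: Γ:[p2=F, p2=F] Δ:[(p3 ∧ p3)=T] refutes=False
  v=0010: Γ:[p2=T, p2=T] Δ:[(p3 ∧ p3)=F] refutes=True  ← countermodel

Result: [0, 0, 1, 0]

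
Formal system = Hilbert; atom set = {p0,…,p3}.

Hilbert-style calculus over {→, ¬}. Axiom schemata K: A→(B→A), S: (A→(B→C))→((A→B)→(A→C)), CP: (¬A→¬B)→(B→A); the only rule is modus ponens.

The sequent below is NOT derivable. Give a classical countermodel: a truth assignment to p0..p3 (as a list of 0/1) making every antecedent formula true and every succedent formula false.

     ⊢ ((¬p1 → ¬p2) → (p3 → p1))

Search for a countermodel by truth-table:
  v=0000: Γ:[] Δ:[((¬p1 → ¬p2) → (p3 → p1))=T] refutes=False
  v=0001: Γ:[] Δ:[((¬p1 → ¬p2) → (p3 → p1))=F] refutes=True  ← countermodel

Result: [0, 0, 0, 1]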